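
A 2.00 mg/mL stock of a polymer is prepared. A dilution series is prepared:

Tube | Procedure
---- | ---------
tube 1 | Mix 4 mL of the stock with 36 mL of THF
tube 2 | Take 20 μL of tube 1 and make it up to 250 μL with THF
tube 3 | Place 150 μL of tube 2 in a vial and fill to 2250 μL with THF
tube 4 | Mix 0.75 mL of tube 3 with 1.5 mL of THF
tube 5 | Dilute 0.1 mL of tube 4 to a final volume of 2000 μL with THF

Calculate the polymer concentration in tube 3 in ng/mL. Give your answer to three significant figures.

1.07 × 10^3 ng/mL

Step 1: 4 mL + 36 mL = 40 mL total → factor 40/4 = 10
Step 2: 20 μL brought to 250 μL → factor 250/20 = 12.5
Step 3: 150 μL brought to 2250 μL → factor 2250/150 = 15
Dilution factor through tube 3 = 10 × 12.5 × 15 = 1875
[tube 3] = 2.00 mg/mL / 1875 = 0.001067 mg/mL = 1.07 × 10^3 ng/mL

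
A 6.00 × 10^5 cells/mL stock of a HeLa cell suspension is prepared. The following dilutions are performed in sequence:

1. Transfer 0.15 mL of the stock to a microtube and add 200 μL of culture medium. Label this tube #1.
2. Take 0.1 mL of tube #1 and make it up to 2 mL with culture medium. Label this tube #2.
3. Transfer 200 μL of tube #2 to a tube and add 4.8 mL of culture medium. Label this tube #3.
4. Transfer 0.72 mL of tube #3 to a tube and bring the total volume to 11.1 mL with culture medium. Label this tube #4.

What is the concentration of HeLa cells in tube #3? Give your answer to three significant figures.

Step 1: 0.15 mL + 200 μL = 0.35 mL total → factor 0.35/0.15 = 2.3333
Step 2: 0.1 mL brought to 2 mL → factor 2/0.1 = 20
Step 3: 200 μL + 4.8 mL = 5000 μL total → factor 5000/200 = 25
Dilution factor through tube #3 = 2.3333 × 20 × 25 = 1166.7
[tube #3] = 6.00 × 10^5 cells/mL / 1166.7 = 514 cells/mL

514 cells/mL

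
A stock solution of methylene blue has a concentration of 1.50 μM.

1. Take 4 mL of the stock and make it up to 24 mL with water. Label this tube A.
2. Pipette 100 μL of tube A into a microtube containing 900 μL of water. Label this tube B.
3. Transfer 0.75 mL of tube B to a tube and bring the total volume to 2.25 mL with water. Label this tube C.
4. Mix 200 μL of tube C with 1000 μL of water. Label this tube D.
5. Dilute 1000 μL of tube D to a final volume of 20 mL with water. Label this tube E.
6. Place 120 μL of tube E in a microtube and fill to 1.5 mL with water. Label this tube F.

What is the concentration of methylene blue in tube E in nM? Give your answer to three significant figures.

0.0694 nM

Step 1: 4 mL brought to 24 mL → factor 24/4 = 6
Step 2: 100 μL + 900 μL = 1000 μL total → factor 1000/100 = 10
Step 3: 0.75 mL brought to 2.25 mL → factor 2.25/0.75 = 3
Step 4: 200 μL + 1000 μL = 1200 μL total → factor 1200/200 = 6
Step 5: 1000 μL brought to 20 mL → factor 20000/1000 = 20
Dilution factor through tube E = 6 × 10 × 3 × 6 × 20 = 21600
[tube E] = 1.50 μM / 21600 = 6.944 × 10^-5 μM = 0.0694 nM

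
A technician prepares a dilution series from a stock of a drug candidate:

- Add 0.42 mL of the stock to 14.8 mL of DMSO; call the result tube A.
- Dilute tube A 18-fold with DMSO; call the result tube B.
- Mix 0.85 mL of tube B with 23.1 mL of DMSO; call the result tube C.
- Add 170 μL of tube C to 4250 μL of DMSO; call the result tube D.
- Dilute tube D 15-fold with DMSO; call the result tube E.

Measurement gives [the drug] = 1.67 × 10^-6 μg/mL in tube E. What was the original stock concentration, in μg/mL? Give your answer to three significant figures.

Step 1: 0.42 mL + 14.8 mL = 15.22 mL total → factor 15.22/0.42 = 36.238
Step 2: 18-fold → factor 18
Step 3: 0.85 mL + 23.1 mL = 23.95 mL total → factor 23.95/0.85 = 28.176
Step 4: 170 μL + 4250 μL = 4420 μL total → factor 4420/170 = 26
Step 5: 15-fold → factor 15
Overall dilution factor = 36.238 × 18 × 28.176 × 26 × 15 = 7.1679 × 10^6
Stock = 1.67 × 10^-6 μg/mL × 7.1679 × 10^6 = 12.0 μg/mL

12.0 μg/mL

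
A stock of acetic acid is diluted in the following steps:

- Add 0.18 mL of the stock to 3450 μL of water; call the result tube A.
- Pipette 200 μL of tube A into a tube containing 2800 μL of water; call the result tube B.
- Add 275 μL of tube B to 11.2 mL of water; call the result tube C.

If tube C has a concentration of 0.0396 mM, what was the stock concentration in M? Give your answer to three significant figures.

Step 1: 0.18 mL + 3450 μL = 3.63 mL total → factor 3.63/0.18 = 20.167
Step 2: 200 μL + 2800 μL = 3000 μL total → factor 3000/200 = 15
Step 3: 275 μL + 11.2 mL = 11475 μL total → factor 11475/275 = 41.727
Overall dilution factor = 20.167 × 15 × 41.727 = 12622
Stock = 0.0396 mM × 12622 = 499.9 mM = 0.500 M

0.500 M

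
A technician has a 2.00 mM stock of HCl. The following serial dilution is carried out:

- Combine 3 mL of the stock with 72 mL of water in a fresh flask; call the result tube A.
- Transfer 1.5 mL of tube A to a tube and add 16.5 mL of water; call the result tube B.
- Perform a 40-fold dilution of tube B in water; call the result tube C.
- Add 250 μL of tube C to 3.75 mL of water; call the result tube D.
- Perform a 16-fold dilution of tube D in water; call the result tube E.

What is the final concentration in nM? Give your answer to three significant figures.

0.651 nM

Step 1: 3 mL + 72 mL = 75 mL total → factor 75/3 = 25
Step 2: 1.5 mL + 16.5 mL = 18 mL total → factor 18/1.5 = 12
Step 3: 40-fold → factor 40
Step 4: 250 μL + 3.75 mL = 4000 μL total → factor 4000/250 = 16
Step 5: 16-fold → factor 16
Overall dilution factor = 25 × 12 × 40 × 16 × 16 = 3.072 × 10^6
Final = 2.00 mM / 3.072 × 10^6 = 6.510 × 10^-7 mM = 0.651 nM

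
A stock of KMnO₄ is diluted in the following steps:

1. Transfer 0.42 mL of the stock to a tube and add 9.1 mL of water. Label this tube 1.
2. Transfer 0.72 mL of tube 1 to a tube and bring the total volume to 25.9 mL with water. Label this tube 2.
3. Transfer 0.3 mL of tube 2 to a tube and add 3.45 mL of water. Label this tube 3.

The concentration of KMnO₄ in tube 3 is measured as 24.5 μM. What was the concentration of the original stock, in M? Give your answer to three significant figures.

Step 1: 0.42 mL + 9.1 mL = 9.52 mL total → factor 9.52/0.42 = 22.667
Step 2: 0.72 mL brought to 25.9 mL → factor 25.9/0.72 = 35.972
Step 3: 0.3 mL + 3.45 mL = 3.75 mL total → factor 3.75/0.3 = 12.5
Overall dilution factor = 22.667 × 35.972 × 12.5 = 10192
Stock = 24.5 μM × 10192 = 2.497 × 10^5 μM = 0.250 M

0.250 M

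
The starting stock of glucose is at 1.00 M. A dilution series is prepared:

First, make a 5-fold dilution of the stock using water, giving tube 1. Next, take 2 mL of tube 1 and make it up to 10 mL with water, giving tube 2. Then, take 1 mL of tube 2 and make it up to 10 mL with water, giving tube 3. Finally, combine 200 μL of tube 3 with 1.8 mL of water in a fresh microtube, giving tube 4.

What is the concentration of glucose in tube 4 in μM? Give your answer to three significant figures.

400 μM

Step 1: 5-fold → factor 5
Step 2: 2 mL brought to 10 mL → factor 10/2 = 5
Step 3: 1 mL brought to 10 mL → factor 10/1 = 10
Step 4: 200 μL + 1.8 mL = 2000 μL total → factor 2000/200 = 10
Overall dilution factor = 5 × 5 × 10 × 10 = 2500
Final = 1.00 M / 2500 = 0.0004000 M = 400 μM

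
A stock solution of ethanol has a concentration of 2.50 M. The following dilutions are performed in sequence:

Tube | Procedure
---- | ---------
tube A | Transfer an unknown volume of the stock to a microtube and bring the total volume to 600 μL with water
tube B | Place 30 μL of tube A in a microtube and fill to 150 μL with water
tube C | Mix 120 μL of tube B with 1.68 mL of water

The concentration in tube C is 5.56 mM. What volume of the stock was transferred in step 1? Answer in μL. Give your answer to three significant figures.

100 μL

Step 1: v brought to 600 μL → factor = 600 μL/v
Step 2: 30 μL brought to 150 μL → factor 150/30 = 5
Step 3: 120 μL + 1.68 mL = 1800 μL total → factor 1800/120 = 15
Product of known-step factors = 75
Overall factor = 2.50 M / (5.56 mM) = 449.64
Step-1 factor = 449.64 / 75 = 5.9952
v = 600 μL / 5.9952 = 100 μL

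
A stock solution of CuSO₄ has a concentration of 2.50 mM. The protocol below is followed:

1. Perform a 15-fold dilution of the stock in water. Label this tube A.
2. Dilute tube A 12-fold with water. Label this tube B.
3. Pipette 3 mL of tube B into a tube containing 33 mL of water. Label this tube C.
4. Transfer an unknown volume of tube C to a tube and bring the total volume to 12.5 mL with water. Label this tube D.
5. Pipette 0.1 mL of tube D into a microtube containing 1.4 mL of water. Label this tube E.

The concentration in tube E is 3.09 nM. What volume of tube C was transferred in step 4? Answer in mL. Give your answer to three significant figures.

0.501 mL

Step 1: 15-fold → factor 15
Step 2: 12-fold → factor 12
Step 3: 3 mL + 33 mL = 36 mL total → factor 36/3 = 12
Step 4: v brought to 12.5 mL → factor = 12.5 mL/v
Step 5: 0.1 mL + 1.4 mL = 1.5 mL total → factor 1.5/0.1 = 15
Product of known-step factors = 32400
Overall factor = 2.50 mM / (3.09 nM) = 8.0906 × 10^5
Step-4 factor = 8.0906 × 10^5 / 32400 = 24.971
v = 12.5 mL / 24.971 = 0.501 mL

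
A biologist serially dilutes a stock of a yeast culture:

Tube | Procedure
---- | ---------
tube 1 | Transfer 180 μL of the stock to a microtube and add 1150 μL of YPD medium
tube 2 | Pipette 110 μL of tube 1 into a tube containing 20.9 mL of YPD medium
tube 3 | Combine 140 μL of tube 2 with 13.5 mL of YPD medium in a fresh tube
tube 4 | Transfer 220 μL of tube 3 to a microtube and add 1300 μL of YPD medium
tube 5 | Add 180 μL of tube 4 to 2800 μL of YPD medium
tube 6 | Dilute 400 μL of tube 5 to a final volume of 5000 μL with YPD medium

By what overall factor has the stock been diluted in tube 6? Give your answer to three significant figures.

1.97 × 10^8

Step 1: 180 μL + 1150 μL = 1330 μL total → factor 1330/180 = 7.3889
Step 2: 110 μL + 20.9 mL = 21010 μL total → factor 21010/110 = 191
Step 3: 140 μL + 13.5 mL = 13640 μL total → factor 13640/140 = 97.429
Step 4: 220 μL + 1300 μL = 1520 μL total → factor 1520/220 = 6.9091
Step 5: 180 μL + 2800 μL = 2980 μL total → factor 2980/180 = 16.556
Step 6: 400 μL brought to 5000 μL → factor 5000/400 = 12.5
Overall dilution factor = 7.3889 × 191 × 97.429 × 6.9091 × 16.556 × 12.5 = 1.966 × 10^8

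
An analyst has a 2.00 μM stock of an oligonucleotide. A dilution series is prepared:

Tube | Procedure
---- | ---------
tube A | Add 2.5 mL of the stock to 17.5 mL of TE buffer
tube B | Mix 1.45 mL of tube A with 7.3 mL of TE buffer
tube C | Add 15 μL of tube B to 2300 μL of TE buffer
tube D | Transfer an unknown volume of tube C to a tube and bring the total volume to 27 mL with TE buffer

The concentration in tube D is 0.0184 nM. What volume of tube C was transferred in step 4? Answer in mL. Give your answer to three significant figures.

1.85 mL

Step 1: 2.5 mL + 17.5 mL = 20 mL total → factor 20/2.5 = 8
Step 2: 1.45 mL + 7.3 mL = 8.75 mL total → factor 8.75/1.45 = 6.0345
Step 3: 15 μL + 2300 μL = 2315 μL total → factor 2315/15 = 154.33
Step 4: v brought to 27 mL → factor = 27 mL/v
Product of known-step factors = 7450.6
Overall factor = 2.00 μM / (0.0184 nM) = 1.087 × 10^5
Step-4 factor = 1.087 × 10^5 / 7450.6 = 14.589
v = 27 mL / 14.589 = 1.85 mL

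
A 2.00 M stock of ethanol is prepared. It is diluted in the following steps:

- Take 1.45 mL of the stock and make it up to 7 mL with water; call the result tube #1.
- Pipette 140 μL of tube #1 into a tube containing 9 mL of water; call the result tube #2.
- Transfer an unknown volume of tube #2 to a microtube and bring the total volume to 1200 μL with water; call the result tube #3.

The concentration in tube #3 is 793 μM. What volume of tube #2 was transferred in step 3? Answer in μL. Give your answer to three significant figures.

150 μL

Step 1: 1.45 mL brought to 7 mL → factor 7/1.45 = 4.8276
Step 2: 140 μL + 9 mL = 9140 μL total → factor 9140/140 = 65.286
Step 3: v brought to 1200 μL → factor = 1200 μL/v
Product of known-step factors = 315.17
Overall factor = 2.00 M / (793 μM) = 2522.1
Step-3 factor = 2522.1 / 315.17 = 8.0022
v = 1200 μL / 8.0022 = 150 μL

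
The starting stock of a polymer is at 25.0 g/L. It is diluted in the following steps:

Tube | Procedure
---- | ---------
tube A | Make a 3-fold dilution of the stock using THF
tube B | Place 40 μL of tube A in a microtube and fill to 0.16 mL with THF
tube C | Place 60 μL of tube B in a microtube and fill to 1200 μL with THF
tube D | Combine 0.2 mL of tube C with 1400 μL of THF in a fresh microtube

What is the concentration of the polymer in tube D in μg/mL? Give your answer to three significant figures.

Step 1: 3-fold → factor 3
Step 2: 40 μL brought to 0.16 mL → factor 160/40 = 4
Step 3: 60 μL brought to 1200 μL → factor 1200/60 = 20
Step 4: 0.2 mL + 1400 μL = 1.6 mL total → factor 1.6/0.2 = 8
Overall dilution factor = 3 × 4 × 20 × 8 = 1920
Final = 25.0 g/L / 1920 = 0.01302 g/L = 13.0 μg/mL

13.0 μg/mL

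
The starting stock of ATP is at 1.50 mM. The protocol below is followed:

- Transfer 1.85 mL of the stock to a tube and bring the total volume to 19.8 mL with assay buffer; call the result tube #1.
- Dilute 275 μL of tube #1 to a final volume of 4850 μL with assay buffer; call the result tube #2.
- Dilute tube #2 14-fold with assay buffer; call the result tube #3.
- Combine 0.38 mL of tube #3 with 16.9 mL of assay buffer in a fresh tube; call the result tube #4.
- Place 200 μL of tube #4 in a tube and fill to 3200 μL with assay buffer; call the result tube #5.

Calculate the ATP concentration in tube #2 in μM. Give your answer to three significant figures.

7.95 μM

Step 1: 1.85 mL brought to 19.8 mL → factor 19.8/1.85 = 10.703
Step 2: 275 μL brought to 4850 μL → factor 4850/275 = 17.636
Dilution factor through tube #2 = 10.703 × 17.636 = 188.76
[tube #2] = 1.50 mM / 188.76 = 0.007947 mM = 7.95 μM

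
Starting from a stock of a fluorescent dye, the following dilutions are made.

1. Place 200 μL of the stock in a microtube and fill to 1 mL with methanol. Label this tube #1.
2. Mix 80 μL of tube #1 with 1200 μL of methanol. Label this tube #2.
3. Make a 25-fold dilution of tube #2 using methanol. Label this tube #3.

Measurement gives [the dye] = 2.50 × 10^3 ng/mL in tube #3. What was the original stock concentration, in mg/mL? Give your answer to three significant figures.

Step 1: 200 μL brought to 1 mL → factor 1000/200 = 5
Step 2: 80 μL + 1200 μL = 1280 μL total → factor 1280/80 = 16
Step 3: 25-fold → factor 25
Overall dilution factor = 5 × 16 × 25 = 2000
Stock = 2.50 × 10^3 ng/mL × 2000 = 5.000 × 10^6 ng/mL = 5.00 mg/mL

5.00 mg/mL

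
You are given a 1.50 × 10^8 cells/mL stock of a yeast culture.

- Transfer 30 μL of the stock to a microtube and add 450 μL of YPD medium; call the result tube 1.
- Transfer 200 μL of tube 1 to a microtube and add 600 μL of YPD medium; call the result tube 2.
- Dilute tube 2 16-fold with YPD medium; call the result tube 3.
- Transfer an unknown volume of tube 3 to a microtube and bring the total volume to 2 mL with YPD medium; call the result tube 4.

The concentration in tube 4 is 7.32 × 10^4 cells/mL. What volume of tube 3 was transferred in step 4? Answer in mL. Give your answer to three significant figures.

Step 1: 30 μL + 450 μL = 480 μL total → factor 480/30 = 16
Step 2: 200 μL + 600 μL = 800 μL total → factor 800/200 = 4
Step 3: 16-fold → factor 16
Step 4: v brought to 2 mL → factor = 2 mL/v
Product of known-step factors = 1024
Overall factor = 1.50 × 10^8 cells/mL / (7.32 × 10^4 cells/mL) = 2049.2
Step-4 factor = 2049.2 / 1024 = 2.0012
v = 2 mL / 2.0012 = 0.999 mL

0.999 mL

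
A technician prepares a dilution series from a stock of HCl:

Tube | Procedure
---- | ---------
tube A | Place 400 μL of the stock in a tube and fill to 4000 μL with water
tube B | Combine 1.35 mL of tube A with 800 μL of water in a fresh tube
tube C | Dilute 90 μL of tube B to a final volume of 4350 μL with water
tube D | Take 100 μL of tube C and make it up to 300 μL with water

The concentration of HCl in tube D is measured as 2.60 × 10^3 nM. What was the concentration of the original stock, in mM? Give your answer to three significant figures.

Step 1: 400 μL brought to 4000 μL → factor 4000/400 = 10
Step 2: 1.35 mL + 800 μL = 2.15 mL total → factor 2.15/1.35 = 1.5926
Step 3: 90 μL brought to 4350 μL → factor 4350/90 = 48.333
Step 4: 100 μL brought to 300 μL → factor 300/100 = 3
Overall dilution factor = 10 × 1.5926 × 48.333 × 3 = 2309.3
Stock = 2.60 × 10^3 nM × 2309.3 = 6.004 × 10^6 nM = 6.00 mM

6.00 mM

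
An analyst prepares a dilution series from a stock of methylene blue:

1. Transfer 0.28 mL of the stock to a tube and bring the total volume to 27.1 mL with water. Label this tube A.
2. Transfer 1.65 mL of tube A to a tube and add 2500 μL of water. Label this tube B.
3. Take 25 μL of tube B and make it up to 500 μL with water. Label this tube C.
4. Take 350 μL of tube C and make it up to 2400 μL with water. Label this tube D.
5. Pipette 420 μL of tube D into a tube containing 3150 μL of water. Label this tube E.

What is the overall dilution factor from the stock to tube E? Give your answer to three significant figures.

Step 1: 0.28 mL brought to 27.1 mL → factor 27.1/0.28 = 96.786
Step 2: 1.65 mL + 2500 μL = 4.15 mL total → factor 4.15/1.65 = 2.5152
Step 3: 25 μL brought to 500 μL → factor 500/25 = 20
Step 4: 350 μL brought to 2400 μL → factor 2400/350 = 6.8571
Step 5: 420 μL + 3150 μL = 3570 μL total → factor 3570/420 = 8.5
Overall dilution factor = 96.786 × 2.5152 × 20 × 6.8571 × 8.5 = 2.8377 × 10^5

2.84 × 10^5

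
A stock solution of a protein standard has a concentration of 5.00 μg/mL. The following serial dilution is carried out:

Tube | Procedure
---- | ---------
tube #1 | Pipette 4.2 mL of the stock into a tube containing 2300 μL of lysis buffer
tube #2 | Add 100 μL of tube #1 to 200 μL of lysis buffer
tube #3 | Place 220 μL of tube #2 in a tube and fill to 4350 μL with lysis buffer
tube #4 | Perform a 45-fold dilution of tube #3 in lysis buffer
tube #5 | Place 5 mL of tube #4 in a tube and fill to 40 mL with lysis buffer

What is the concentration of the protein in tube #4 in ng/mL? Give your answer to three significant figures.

1.21 ng/mL

Step 1: 4.2 mL + 2300 μL = 6.5 mL total → factor 6.5/4.2 = 1.5476
Step 2: 100 μL + 200 μL = 300 μL total → factor 300/100 = 3
Step 3: 220 μL brought to 4350 μL → factor 4350/220 = 19.773
Step 4: 45-fold → factor 45
Dilution factor through tube #4 = 1.5476 × 3 × 19.773 × 45 = 4131.1
[tube #4] = 5.00 μg/mL / 4131.1 = 0.001210 μg/mL = 1.21 ng/mL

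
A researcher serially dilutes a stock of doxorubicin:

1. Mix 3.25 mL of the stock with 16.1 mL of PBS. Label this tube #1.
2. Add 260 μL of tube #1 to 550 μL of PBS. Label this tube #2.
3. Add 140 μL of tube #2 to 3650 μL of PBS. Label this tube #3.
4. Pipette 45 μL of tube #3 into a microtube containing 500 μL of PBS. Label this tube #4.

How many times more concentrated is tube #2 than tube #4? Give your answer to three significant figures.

328

Step 1: 3.25 mL + 16.1 mL = 19.35 mL total → factor 19.35/3.25 = 5.9538
Step 2: 260 μL + 550 μL = 810 μL total → factor 810/260 = 3.1154
Step 3: 140 μL + 3650 μL = 3790 μL total → factor 3790/140 = 27.071
Step 4: 45 μL + 500 μL = 545 μL total → factor 545/45 = 12.111
Dilution factor to tube #2 = 18.549; to tube #4 = 6081.4
[tube #2]/[tube #4] = (factor to tube #4)/(factor to tube #2) = 6081.4/18.549 = 328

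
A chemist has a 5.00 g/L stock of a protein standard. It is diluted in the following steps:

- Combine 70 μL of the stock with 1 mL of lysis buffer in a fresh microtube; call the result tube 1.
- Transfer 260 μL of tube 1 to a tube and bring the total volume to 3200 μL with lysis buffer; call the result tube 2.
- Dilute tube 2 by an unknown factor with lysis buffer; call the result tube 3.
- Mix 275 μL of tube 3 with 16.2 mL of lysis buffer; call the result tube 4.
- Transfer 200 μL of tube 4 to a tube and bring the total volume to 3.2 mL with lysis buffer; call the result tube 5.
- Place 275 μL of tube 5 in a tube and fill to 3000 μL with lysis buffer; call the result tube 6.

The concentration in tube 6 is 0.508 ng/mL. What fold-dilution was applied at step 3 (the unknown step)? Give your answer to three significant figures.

Step 1: 70 μL + 1 mL = 1070 μL total → factor 1070/70 = 15.286
Step 2: 260 μL brought to 3200 μL → factor 3200/260 = 12.308
Step 3: unknown factor x
Step 4: 275 μL + 16.2 mL = 16475 μL total → factor 16475/275 = 59.909
Step 5: 200 μL brought to 3.2 mL → factor 3200/200 = 16
Step 6: 275 μL brought to 3000 μL → factor 3000/275 = 10.909
Product of known-step factors = 1.9673 × 10^6
Overall factor = 5.00 g/L / (0.508 ng/mL) = 9.8425 × 10^6
x = 9.8425 × 10^6 / 1.9673 × 10^6 = 5.00

5.00-fold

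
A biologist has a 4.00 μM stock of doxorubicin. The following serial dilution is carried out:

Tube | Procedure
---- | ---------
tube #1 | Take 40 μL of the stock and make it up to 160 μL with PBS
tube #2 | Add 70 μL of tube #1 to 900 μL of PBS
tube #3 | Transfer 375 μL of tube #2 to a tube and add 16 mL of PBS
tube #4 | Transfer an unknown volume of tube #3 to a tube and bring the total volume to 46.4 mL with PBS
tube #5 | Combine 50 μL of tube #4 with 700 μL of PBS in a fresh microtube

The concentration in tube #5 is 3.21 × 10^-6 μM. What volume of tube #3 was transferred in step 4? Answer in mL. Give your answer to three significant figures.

1.35 mL

Step 1: 40 μL brought to 160 μL → factor 160/40 = 4
Step 2: 70 μL + 900 μL = 970 μL total → factor 970/70 = 13.857
Step 3: 375 μL + 16 mL = 16375 μL total → factor 16375/375 = 43.667
Step 4: v brought to 46.4 mL → factor = 46.4 mL/v
Step 5: 50 μL + 700 μL = 750 μL total → factor 750/50 = 15
Product of known-step factors = 36306
Overall factor = 4.00 μM / (3.21 × 10^-6 μM) = 1.2461 × 10^6
Step-4 factor = 1.2461 × 10^6 / 36306 = 34.323
v = 46.4 mL / 34.323 = 1.35 mL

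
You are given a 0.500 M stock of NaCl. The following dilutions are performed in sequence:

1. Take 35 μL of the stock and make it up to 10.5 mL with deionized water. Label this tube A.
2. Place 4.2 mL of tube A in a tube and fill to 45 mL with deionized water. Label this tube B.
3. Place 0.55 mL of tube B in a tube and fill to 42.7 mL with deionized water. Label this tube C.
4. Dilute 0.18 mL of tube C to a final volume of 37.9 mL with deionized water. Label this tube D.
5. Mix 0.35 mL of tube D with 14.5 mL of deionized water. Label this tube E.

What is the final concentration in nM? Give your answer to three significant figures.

0.224 nM

Step 1: 35 μL brought to 10.5 mL → factor 10500/35 = 300
Step 2: 4.2 mL brought to 45 mL → factor 45/4.2 = 10.714
Step 3: 0.55 mL brought to 42.7 mL → factor 42.7/0.55 = 77.636
Step 4: 0.18 mL brought to 37.9 mL → factor 37.9/0.18 = 210.56
Step 5: 0.35 mL + 14.5 mL = 14.85 mL total → factor 14.85/0.35 = 42.429
Overall dilution factor = 300 × 10.714 × 77.636 × 210.56 × 42.429 = 2.2293 × 10^9
Final = 0.500 M / 2.2293 × 10^9 = 2.243 × 10^-10 M = 0.224 nM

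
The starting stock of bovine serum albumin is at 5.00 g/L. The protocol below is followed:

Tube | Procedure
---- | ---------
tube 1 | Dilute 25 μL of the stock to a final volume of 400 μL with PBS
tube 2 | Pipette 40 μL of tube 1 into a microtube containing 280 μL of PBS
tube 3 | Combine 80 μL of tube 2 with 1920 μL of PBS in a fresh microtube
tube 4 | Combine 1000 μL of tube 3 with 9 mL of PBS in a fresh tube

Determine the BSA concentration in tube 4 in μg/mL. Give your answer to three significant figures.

0.156 μg/mL

Step 1: 25 μL brought to 400 μL → factor 400/25 = 16
Step 2: 40 μL + 280 μL = 320 μL total → factor 320/40 = 8
Step 3: 80 μL + 1920 μL = 2000 μL total → factor 2000/80 = 25
Step 4: 1000 μL + 9 mL = 10000 μL total → factor 10000/1000 = 10
Overall dilution factor = 16 × 8 × 25 × 10 = 32000
Final = 5.00 g/L / 32000 = 0.0001563 g/L = 0.156 μg/mL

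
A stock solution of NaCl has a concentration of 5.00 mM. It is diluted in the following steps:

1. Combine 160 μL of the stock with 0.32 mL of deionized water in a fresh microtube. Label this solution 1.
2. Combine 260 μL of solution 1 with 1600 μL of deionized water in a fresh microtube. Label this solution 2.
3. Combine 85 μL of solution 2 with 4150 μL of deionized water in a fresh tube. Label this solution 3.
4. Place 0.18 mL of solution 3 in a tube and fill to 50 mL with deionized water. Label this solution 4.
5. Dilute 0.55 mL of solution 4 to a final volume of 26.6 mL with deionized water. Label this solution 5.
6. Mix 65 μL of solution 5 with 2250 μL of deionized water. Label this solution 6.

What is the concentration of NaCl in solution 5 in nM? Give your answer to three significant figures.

0.348 nM

Step 1: 160 μL + 0.32 mL = 480 μL total → factor 480/160 = 3
Step 2: 260 μL + 1600 μL = 1860 μL total → factor 1860/260 = 7.1538
Step 3: 85 μL + 4150 μL = 4235 μL total → factor 4235/85 = 49.824
Step 4: 0.18 mL brought to 50 mL → factor 50/0.18 = 277.78
Step 5: 0.55 mL brought to 26.6 mL → factor 26.6/0.55 = 48.364
Dilution factor through solution 5 = 3 × 7.1538 × 49.824 × 277.78 × 48.364 = 1.4365 × 10^7
[solution 5] = 5.00 mM / 1.4365 × 10^7 = 3.481 × 10^-7 mM = 0.348 nM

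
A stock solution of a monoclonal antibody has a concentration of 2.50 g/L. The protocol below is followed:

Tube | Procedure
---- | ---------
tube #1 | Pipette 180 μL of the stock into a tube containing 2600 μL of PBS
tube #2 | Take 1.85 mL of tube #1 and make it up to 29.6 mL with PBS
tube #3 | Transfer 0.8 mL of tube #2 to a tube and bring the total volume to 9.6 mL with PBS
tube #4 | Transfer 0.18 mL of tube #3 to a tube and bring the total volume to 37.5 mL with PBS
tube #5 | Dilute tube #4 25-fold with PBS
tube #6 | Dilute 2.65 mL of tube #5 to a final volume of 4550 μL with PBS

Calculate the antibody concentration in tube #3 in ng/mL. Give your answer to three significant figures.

843 ng/mL

Step 1: 180 μL + 2600 μL = 2780 μL total → factor 2780/180 = 15.444
Step 2: 1.85 mL brought to 29.6 mL → factor 29.6/1.85 = 16
Step 3: 0.8 mL brought to 9.6 mL → factor 9.6/0.8 = 12
Dilution factor through tube #3 = 15.444 × 16 × 12 = 2965.3
[tube #3] = 2.50 g/L / 2965.3 = 0.0008431 g/L = 843 ng/mL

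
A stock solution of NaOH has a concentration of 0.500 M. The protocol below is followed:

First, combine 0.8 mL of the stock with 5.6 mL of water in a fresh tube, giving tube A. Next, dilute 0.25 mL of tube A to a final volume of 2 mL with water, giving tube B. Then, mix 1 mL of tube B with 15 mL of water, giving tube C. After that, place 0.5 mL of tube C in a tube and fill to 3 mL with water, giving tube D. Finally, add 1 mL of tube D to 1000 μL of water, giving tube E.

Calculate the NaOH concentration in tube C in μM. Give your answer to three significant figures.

Step 1: 0.8 mL + 5.6 mL = 6.4 mL total → factor 6.4/0.8 = 8
Step 2: 0.25 mL brought to 2 mL → factor 2/0.25 = 8
Step 3: 1 mL + 15 mL = 16 mL total → factor 16/1 = 16
Dilution factor through tube C = 8 × 8 × 16 = 1024
[tube C] = 0.500 M / 1024 = 0.0004883 M = 488 μM

488 μM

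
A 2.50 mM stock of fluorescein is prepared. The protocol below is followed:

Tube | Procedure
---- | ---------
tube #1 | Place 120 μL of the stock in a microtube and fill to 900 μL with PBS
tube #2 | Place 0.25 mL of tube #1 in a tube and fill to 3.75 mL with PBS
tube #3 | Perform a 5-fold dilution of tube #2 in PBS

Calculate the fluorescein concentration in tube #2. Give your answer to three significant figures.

Step 1: 120 μL brought to 900 μL → factor 900/120 = 7.5
Step 2: 0.25 mL brought to 3.75 mL → factor 3.75/0.25 = 15
Dilution factor through tube #2 = 7.5 × 15 = 112.5
[tube #2] = 2.50 mM / 112.5 = 0.0222 mM

0.0222 mM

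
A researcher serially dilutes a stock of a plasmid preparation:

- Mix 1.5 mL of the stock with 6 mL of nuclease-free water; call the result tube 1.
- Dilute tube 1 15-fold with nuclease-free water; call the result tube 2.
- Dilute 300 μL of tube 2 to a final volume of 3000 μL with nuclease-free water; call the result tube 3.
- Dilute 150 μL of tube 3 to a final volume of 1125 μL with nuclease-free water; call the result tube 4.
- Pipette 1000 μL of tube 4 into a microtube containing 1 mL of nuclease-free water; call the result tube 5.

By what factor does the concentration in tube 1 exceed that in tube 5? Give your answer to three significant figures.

Step 1: 1.5 mL + 6 mL = 7.5 mL total → factor 7.5/1.5 = 5
Step 2: 15-fold → factor 15
Step 3: 300 μL brought to 3000 μL → factor 3000/300 = 10
Step 4: 150 μL brought to 1125 μL → factor 1125/150 = 7.5
Step 5: 1000 μL + 1 mL = 2000 μL total → factor 2000/1000 = 2
Dilution factor to tube 1 = 5; to tube 5 = 11250
[tube 1]/[tube 5] = (factor to tube 5)/(factor to tube 1) = 11250/5 = 2.25 × 10^3

2.25 × 10^3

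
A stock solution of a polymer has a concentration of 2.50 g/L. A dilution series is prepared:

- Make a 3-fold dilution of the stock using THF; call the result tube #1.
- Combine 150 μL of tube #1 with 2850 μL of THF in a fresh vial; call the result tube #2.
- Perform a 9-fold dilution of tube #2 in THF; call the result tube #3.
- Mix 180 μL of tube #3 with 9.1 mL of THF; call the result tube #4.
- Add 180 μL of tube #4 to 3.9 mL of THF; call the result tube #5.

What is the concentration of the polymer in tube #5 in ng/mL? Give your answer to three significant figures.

3.96 ng/mL

Step 1: 3-fold → factor 3
Step 2: 150 μL + 2850 μL = 3000 μL total → factor 3000/150 = 20
Step 3: 9-fold → factor 9
Step 4: 180 μL + 9.1 mL = 9280 μL total → factor 9280/180 = 51.556
Step 5: 180 μL + 3.9 mL = 4080 μL total → factor 4080/180 = 22.667
Overall dilution factor = 3 × 20 × 9 × 51.556 × 22.667 = 6.3104 × 10^5
Final = 2.50 g/L / 6.3104 × 10^5 = 3.962 × 10^-6 g/L = 3.96 ng/mL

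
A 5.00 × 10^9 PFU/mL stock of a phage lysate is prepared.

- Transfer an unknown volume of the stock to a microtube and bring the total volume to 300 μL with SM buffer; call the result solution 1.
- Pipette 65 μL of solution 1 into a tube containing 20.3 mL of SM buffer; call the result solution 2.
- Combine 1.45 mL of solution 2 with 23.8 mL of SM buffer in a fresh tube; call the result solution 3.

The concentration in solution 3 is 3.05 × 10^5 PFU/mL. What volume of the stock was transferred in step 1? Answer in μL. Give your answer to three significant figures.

99.8 μL

Step 1: v brought to 300 μL → factor = 300 μL/v
Step 2: 65 μL + 20.3 mL = 20365 μL total → factor 20365/65 = 313.31
Step 3: 1.45 mL + 23.8 mL = 25.25 mL total → factor 25.25/1.45 = 17.414
Product of known-step factors = 5455.9
Overall factor = 5.00 × 10^9 PFU/mL / (3.05 × 10^5 PFU/mL) = 16393
Step-1 factor = 16393 / 5455.9 = 3.0047
v = 300 μL / 3.0047 = 99.8 μL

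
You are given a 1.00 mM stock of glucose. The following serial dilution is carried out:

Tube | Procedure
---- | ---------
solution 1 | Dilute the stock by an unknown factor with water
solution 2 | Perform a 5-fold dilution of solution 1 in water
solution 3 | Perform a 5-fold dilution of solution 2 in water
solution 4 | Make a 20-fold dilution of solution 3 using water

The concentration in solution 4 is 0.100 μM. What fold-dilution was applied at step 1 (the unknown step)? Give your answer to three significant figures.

20.0-fold

Step 1: unknown factor x
Step 2: 5-fold → factor 5
Step 3: 5-fold → factor 5
Step 4: 20-fold → factor 20
Product of known-step factors = 500
Overall factor = 1.00 mM / (0.100 μM) = 10000
x = 10000 / 500 = 20.0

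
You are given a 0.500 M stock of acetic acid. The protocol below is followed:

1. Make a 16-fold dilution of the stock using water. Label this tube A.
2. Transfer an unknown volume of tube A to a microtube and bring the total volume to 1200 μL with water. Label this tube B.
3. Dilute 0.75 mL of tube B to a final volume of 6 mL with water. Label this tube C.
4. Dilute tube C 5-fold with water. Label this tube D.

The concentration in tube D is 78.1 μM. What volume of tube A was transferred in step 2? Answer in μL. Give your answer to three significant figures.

120 μL

Step 1: 16-fold → factor 16
Step 2: v brought to 1200 μL → factor = 1200 μL/v
Step 3: 0.75 mL brought to 6 mL → factor 6/0.75 = 8
Step 4: 5-fold → factor 5
Product of known-step factors = 640
Overall factor = 0.500 M / (78.1 μM) = 6402
Step-2 factor = 6402 / 640 = 10.003
v = 1200 μL / 10.003 = 120 μL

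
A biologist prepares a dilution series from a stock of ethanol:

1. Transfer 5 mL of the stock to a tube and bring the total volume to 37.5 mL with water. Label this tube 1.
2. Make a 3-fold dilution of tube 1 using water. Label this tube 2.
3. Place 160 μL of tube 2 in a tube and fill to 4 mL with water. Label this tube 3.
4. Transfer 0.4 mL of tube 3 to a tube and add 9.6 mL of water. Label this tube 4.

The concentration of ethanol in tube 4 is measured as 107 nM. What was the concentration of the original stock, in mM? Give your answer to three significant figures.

1.50 mM

Step 1: 5 mL brought to 37.5 mL → factor 37.5/5 = 7.5
Step 2: 3-fold → factor 3
Step 3: 160 μL brought to 4 mL → factor 4000/160 = 25
Step 4: 0.4 mL + 9.6 mL = 10 mL total → factor 10/0.4 = 25
Overall dilution factor = 7.5 × 3 × 25 × 25 = 14062
Stock = 107 nM × 14062 = 1.505 × 10^6 nM = 1.50 mM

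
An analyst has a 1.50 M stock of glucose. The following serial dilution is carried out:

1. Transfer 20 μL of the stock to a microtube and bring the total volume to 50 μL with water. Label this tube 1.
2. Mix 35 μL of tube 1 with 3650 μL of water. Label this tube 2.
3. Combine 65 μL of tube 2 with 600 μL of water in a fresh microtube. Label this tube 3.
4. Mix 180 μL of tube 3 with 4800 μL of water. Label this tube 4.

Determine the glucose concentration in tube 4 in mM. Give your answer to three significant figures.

Step 1: 20 μL brought to 50 μL → factor 50/20 = 2.5
Step 2: 35 μL + 3650 μL = 3685 μL total → factor 3685/35 = 105.29
Step 3: 65 μL + 600 μL = 665 μL total → factor 665/65 = 10.231
Step 4: 180 μL + 4800 μL = 4980 μL total → factor 4980/180 = 27.667
Overall dilution factor = 2.5 × 105.29 × 10.231 × 27.667 = 74503
Final = 1.50 M / 74503 = 2.013 × 10^-5 M = 0.0201 mM

0.0201 mM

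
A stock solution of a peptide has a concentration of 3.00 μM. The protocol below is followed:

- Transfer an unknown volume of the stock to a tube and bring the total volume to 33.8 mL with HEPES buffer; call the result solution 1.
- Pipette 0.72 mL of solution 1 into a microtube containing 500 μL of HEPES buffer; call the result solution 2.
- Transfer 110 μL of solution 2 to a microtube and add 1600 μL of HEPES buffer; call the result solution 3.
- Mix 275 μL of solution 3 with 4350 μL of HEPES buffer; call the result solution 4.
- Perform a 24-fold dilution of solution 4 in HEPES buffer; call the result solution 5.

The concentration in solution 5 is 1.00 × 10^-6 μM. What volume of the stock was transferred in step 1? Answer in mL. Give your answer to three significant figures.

0.120 mL

Step 1: v brought to 33.8 mL → factor = 33.8 mL/v
Step 2: 0.72 mL + 500 μL = 1.22 mL total → factor 1.22/0.72 = 1.6944
Step 3: 110 μL + 1600 μL = 1710 μL total → factor 1710/110 = 15.545
Step 4: 275 μL + 4350 μL = 4625 μL total → factor 4625/275 = 16.818
Step 5: 24-fold → factor 24
Product of known-step factors = 10632
Overall factor = 3.00 μM / (1.00 × 10^-6 μM) = 3 × 10^6
Step-1 factor = 3 × 10^6 / 10632 = 282.16
v = 33.8 mL / 282.16 = 0.120 mL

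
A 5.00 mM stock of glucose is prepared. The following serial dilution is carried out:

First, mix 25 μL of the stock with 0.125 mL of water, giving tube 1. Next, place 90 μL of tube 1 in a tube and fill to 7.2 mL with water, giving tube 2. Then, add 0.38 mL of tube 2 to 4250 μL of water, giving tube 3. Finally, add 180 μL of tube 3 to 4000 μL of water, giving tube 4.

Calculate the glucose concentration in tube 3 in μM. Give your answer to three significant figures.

Step 1: 25 μL + 0.125 mL = 150 μL total → factor 150/25 = 6
Step 2: 90 μL brought to 7.2 mL → factor 7200/90 = 80
Step 3: 0.38 mL + 4250 μL = 4.63 mL total → factor 4.63/0.38 = 12.184
Dilution factor through tube 3 = 6 × 80 × 12.184 = 5848.4
[tube 3] = 5.00 mM / 5848.4 = 0.0008549 mM = 0.855 μM

0.855 μM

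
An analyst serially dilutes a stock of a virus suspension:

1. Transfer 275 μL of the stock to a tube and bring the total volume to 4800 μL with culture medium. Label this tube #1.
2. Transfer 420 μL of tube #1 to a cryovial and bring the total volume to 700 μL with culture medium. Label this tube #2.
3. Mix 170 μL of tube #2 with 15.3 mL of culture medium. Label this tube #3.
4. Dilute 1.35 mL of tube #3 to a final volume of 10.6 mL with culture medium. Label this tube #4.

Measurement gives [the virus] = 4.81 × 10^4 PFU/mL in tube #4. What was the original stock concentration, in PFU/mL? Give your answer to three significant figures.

1.00 × 10^9 PFU/mL

Step 1: 275 μL brought to 4800 μL → factor 4800/275 = 17.455
Step 2: 420 μL brought to 700 μL → factor 700/420 = 1.6667
Step 3: 170 μL + 15.3 mL = 15470 μL total → factor 15470/170 = 91
Step 4: 1.35 mL brought to 10.6 mL → factor 10.6/1.35 = 7.8519
Overall dilution factor = 17.455 × 1.6667 × 91 × 7.8519 = 20786
Stock = 4.81 × 10^4 PFU/mL × 20786 = 1.00 × 10^9 PFU/mL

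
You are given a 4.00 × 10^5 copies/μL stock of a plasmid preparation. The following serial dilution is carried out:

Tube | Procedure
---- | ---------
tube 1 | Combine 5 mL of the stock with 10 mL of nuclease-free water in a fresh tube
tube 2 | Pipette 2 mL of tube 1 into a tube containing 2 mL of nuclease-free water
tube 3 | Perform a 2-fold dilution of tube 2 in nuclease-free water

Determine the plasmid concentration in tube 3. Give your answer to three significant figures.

Step 1: 5 mL + 10 mL = 15 mL total → factor 15/5 = 3
Step 2: 2 mL + 2 mL = 4 mL total → factor 4/2 = 2
Step 3: 2-fold → factor 2
Overall dilution factor = 3 × 2 × 2 = 12
Final = 4.00 × 10^5 copies/μL / 12 = 3.33 × 10^4 copies/μL

3.33 × 10^4 copies/μL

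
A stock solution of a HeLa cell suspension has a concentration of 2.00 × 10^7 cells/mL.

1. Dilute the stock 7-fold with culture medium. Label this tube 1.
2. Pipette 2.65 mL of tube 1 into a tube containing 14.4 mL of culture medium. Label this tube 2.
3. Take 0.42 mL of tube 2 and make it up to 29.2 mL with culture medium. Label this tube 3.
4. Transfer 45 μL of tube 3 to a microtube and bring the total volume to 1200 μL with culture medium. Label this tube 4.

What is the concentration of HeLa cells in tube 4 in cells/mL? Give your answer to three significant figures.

240 cells/mL

Step 1: 7-fold → factor 7
Step 2: 2.65 mL + 14.4 mL = 17.05 mL total → factor 17.05/2.65 = 6.434
Step 3: 0.42 mL brought to 29.2 mL → factor 29.2/0.42 = 69.524
Step 4: 45 μL brought to 1200 μL → factor 1200/45 = 26.667
Overall dilution factor = 7 × 6.434 × 69.524 × 26.667 = 83499
Final = 2.00 × 10^7 cells/mL / 83499 = 240 cells/mL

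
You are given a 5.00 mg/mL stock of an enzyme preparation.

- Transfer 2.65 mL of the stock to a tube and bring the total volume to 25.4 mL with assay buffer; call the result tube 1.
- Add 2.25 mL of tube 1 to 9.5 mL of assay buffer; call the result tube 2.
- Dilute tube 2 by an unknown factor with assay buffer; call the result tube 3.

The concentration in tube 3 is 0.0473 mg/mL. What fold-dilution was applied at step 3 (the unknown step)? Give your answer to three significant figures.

2.11-fold

Step 1: 2.65 mL brought to 25.4 mL → factor 25.4/2.65 = 9.5849
Step 2: 2.25 mL + 9.5 mL = 11.75 mL total → factor 11.75/2.25 = 5.2222
Step 3: unknown factor x
Product of known-step factors = 50.055
Overall factor = 5.00 mg/mL / (0.0473 mg/mL) = 105.71
x = 105.71 / 50.055 = 2.11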